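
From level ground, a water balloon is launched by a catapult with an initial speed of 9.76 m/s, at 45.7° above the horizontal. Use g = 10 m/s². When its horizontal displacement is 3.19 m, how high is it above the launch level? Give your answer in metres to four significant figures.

Horizontal component vₓ = 9.760 cos 45.7° = 6.817 m/s; vertical v_y0 = 9.760 sin 45.7° = 6.985 m/s.
Time to reach x = 3.19 m: t = x/vₓ = 3.19/6.817 = 0.4680 s.
Height: y = v_y0 t − ½ g t² = 6.985 × 0.4680 − 5.000 × 0.4680² = 3.269 − 1.095 = 2.174 m.

2.174 m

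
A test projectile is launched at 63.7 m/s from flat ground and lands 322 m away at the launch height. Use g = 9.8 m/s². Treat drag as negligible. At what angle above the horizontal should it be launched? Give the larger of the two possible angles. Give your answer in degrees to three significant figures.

Level-ground range R = v₀² sin(2θ)/g ⇒ sin(2θ) = gR/v₀² = 9.80 × 322 / 63.7² = 0.7777.
2θ = 51.05° or 180° − 51.05° = 129.0°, so θ = 25.52° or 64.48°.
The larger angle is 64.48°.

64.5°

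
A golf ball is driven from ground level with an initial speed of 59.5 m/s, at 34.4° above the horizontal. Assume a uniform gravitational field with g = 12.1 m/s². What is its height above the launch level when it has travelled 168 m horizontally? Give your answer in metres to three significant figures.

Resolve: vₓ = 59.50 cos 34.4° = 49.09 m/s and v_y0 = 59.50 sin 34.4° = 33.62 m/s.
Time to reach x = 168 m: t = x/vₓ = 168/49.09 = 3.422 s.
Height: y = v_y0 t − ½ g t² = 33.62 × 3.422 − 6.050 × 3.422² = 115.0 − 70.85 = 44.19 m.

44.2 m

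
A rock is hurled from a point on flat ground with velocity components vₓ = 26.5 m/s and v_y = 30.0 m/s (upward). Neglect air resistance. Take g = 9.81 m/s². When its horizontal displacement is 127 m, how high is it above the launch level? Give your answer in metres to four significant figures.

Time to reach x = 127 m: t = x/vₓ = 127/26.50 = 4.792 s.
Height: y = v_y0 t − ½ g t² = 30.00 × 4.792 − 4.905 × 4.792² = 143.8 − 112.7 = 31.12 m.

31.12 m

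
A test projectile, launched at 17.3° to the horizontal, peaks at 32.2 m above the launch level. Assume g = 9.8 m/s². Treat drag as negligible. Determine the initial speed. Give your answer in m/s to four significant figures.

At the peak v_y = 0, so v_y0 = √(2gH) = √(2 × 9.80 × 32.2) = 25.12 m/s.
v_y0 = v₀ sin θ ⇒ v₀ = 25.12 / sin 17.3° = 84.48 m/s.

84.48 m/s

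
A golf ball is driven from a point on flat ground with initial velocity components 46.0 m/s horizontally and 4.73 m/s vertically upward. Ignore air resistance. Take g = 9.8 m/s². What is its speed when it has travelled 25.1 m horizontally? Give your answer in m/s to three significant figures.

46.0 m/s

Time to reach x = 25.1 m: t = x/vₓ = 25.1/46.00 = 0.5457 s.
Vertical velocity there: v_y = v_y0 − g t = 4.730 − 9.80 × 0.5457 = −0.6174 m/s.
Speed: √(vₓ² + v_y²) = √(46.00² + 0.6174²) = 46.00 m/s.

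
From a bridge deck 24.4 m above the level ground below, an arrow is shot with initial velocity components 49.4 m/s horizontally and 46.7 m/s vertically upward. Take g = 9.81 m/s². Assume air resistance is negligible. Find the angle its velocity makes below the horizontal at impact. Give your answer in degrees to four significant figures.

The projectile lands when y = 24.4 + (46.70) t − ½·9.81·t² = 0. Positive root: t = (46.70 + √(46.70² + 2·9.81·24.4)) / 9.81 = (46.70 + 51.57) / 9.81 = 10.02 s.
At impact: v_y = v_y0 − g t = −51.57 m/s; vₓ = 49.40 m/s.
Angle below horizontal: arctan(|v_y|/vₓ) = arctan(51.57/49.40) = 46.23°.

46.23°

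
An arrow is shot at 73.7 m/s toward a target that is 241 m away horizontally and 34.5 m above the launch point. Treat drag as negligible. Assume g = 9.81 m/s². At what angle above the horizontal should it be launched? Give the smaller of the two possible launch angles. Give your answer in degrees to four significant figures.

Trajectory: y = x tanθ − g x² (1 + tan²θ)/(2v₀²). With x = 241, y = 34.5, v₀ = 73.7, g = 9.81:
52.45 tan²θ − 241 tanθ + (86.95) = 0.
tanθ = [241 ± √(241² − 4 × 52.45 × (86.95))] / (2 × 52.45) = (241 ± 199.6) / 104.9, giving tanθ = 0.3947 or 4.200.
θ = 21.54° or 76.61°; the smaller is 21.54°.

21.54°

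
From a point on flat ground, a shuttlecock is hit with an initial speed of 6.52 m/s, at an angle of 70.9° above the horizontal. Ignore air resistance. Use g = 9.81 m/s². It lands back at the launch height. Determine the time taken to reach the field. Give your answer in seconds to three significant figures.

1.26 s

Horizontal component vₓ = 6.520 cos 70.9° = 2.133 m/s; vertical v_y0 = 6.520 sin 70.9° = 6.161 m/s.
Time of flight on level ground: T = 2 v_y0 / g = 2 × 6.161 / 9.81 = 1.256 s.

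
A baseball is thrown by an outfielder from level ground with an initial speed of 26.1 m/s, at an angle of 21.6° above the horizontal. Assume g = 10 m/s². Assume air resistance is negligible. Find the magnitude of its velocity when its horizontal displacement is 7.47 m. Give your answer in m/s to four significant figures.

25.13 m/s

Horizontal component vₓ = 26.10 cos 21.6° = 24.27 m/s; vertical v_y0 = 26.10 sin 21.6° = 9.608 m/s.
Time to reach x = 7.47 m: t = x/vₓ = 7.47/24.27 = 0.3078 s.
Vertical velocity there: v_y = v_y0 − g t = 9.608 − 10.0 × 0.3078 = 6.530 m/s.
Speed: √(vₓ² + v_y²) = √(24.27² + 6.530²) = 25.13 m/s.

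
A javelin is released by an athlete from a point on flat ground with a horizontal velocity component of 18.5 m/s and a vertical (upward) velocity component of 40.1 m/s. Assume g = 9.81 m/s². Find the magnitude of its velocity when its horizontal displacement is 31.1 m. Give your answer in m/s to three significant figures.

30.0 m/s

At x = 31.1 m, t = x/vₓ = 31.1/18.50 = 1.681 s.
Vertical velocity there: v_y = v_y0 − g t = 40.10 − 9.81 × 1.681 = 23.61 m/s.
Speed: √(vₓ² + v_y²) = √(18.50² + 23.61²) = 29.99 m/s.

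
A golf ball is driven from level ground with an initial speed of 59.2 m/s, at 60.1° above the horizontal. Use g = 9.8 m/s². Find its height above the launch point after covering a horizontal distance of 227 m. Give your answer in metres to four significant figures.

104.8 m

Resolve: vₓ = 59.20 cos 60.1° = 29.51 m/s and v_y0 = 59.20 sin 60.1° = 51.32 m/s.
Time to reach x = 227 m: t = x/vₓ = 227/29.51 = 7.692 s.
Height: y = v_y0 t − ½ g t² = 51.32 × 7.692 − 4.900 × 7.692² = 394.8 − 289.9 = 104.8 m.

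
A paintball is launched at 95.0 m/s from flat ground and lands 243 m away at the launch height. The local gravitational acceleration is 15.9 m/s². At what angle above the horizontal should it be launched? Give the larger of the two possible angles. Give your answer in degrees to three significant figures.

77.3°

R = v₀² sin 2θ / g gives sin 2θ = gR/v₀² = 15.9·243/95.0² = 0.4281.
2θ = 25.35° or 180° − 25.35° = 154.7°, so θ = 12.67° or 77.33°.
The larger angle is 77.33°.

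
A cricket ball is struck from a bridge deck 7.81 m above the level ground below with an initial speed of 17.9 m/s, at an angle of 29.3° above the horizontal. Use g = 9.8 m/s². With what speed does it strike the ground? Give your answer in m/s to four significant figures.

Resolve: vₓ = 17.90 cos 29.3° = 15.61 m/s and v_y0 = 17.90 sin 29.3° = 8.760 m/s.
Vertical motion (up positive, ground at y = 0): 4.900 t² − (8.760) t − 7.81 = 0, so t = (8.760 + √(8.760² + 2·9.80·7.81)) / 9.80 = (8.760 + 15.16) / 9.80 = 2.441 s.
Vertical velocity at impact: v_y = v_y0 − g t = 8.760 − 9.80 × 2.441 = −15.16 m/s.
Speed: |v| = √(vₓ² + v_y²) = √(15.61² + 15.16²) = 21.76 m/s.

21.76 m/s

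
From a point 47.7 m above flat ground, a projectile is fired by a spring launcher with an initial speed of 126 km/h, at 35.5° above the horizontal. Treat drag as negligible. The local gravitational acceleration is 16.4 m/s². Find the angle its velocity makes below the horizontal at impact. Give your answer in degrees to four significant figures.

Convert: 126 km/h = 126/3.6 = 35.00 m/s.
Horizontal component vₓ = 35.00 cos 35.5° = 28.49 m/s; vertical v_y0 = 35.00 sin 35.5° = 20.32 m/s.
With up positive and y = 0 at the ground: y(t) = 47.7 + (20.32) t − 8.200 t². Setting y = 0 and taking the positive root: t = [20.32 + √(20.32² + 2·16.4·47.7)] / 16.4 = (20.32 + 44.47) / 16.4 = 3.951 s.
At impact: v_y = v_y0 − g t = −44.47 m/s; vₓ = 28.49 m/s.
Angle below horizontal: arctan(|v_y|/vₓ) = arctan(44.47/28.49) = 57.35°.

57.35°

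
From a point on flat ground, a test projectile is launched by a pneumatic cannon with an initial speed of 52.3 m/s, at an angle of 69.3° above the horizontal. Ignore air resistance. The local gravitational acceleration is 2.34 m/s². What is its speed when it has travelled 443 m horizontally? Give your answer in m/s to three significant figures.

19.8 m/s

Horizontal component vₓ = 52.30 cos 69.3° = 18.49 m/s; vertical v_y0 = 52.30 sin 69.3° = 48.92 m/s.
Time to reach x = 443 m: t = x/vₓ = 443/18.49 = 23.96 s.
Vertical velocity there: v_y = v_y0 − g t = 48.92 − 2.34 × 23.96 = −7.150 m/s.
Speed: √(vₓ² + v_y²) = √(18.49² + 7.150²) = 19.82 m/s.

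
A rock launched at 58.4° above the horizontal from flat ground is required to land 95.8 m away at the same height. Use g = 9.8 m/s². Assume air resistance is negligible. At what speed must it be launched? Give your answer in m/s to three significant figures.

Level-ground range: R = v₀² sin(2θ)/g, so v₀ = √(gR / sin 2θ).
v₀ = √(9.80 × 95.8 / sin 116.8°) = √(938.8 / 0.8926) = √1051.8 = 32.43 m/s.

32.4 m/s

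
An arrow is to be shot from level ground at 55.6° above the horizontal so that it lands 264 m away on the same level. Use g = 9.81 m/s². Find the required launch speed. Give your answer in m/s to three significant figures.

On level ground R = v₀² sin 2θ / g ⇒ v₀ = √(gR / sin 2θ).
v₀ = √(9.81 × 264 / sin 111.2°) = √(2590 / 0.9323) = √2777.8 = 52.71 m/s.

52.7 m/s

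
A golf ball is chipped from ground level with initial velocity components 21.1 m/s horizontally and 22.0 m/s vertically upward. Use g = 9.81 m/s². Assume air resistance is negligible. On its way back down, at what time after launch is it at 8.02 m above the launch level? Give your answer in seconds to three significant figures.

4.08 s

Require v_y0 t − ½ g t² = 8.02, i.e. 4.905 t² − 22.00 t + 8.02 = 0.
t = [22.00 ± √(22.00² − 2·9.81·8.02)] / 9.81 = (22.00 ± 18.07) / 9.81, so t = 0.4003 s or t = 4.085 s.
The descending-branch root is 4.085 s.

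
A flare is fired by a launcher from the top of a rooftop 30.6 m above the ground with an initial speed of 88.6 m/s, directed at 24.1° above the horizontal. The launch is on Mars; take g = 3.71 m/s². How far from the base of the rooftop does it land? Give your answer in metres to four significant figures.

Resolve: vₓ = 88.60 cos 24.1° = 80.88 m/s and v_y0 = 88.60 sin 24.1° = 36.18 m/s.
With up positive and y = 0 at the ground: y(t) = 30.6 + (36.18) t − 1.855 t². Setting y = 0 and taking the positive root: t = [36.18 + √(36.18² + 2·3.71·30.6)] / 3.71 = (36.18 + 39.19) / 3.71 = 20.32 s.
Horizontal distance: R = vₓ t = 80.88 × 20.32 = 1643 m.

1643 m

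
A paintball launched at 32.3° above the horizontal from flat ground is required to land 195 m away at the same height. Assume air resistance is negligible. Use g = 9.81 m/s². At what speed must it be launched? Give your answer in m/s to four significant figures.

46.02 m/s

Level-ground range: R = v₀² sin(2θ)/g, so v₀ = √(gR / sin 2θ).
v₀ = √(9.81 × 195 / sin 64.60°) = √(1913 / 0.9033) = √2117.7 = 46.02 m/s.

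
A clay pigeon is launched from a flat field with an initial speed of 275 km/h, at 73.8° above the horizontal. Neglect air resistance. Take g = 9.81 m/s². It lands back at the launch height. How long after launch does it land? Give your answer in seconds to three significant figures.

15.0 s

Convert: 275 km/h = 275/3.6 = 76.39 m/s.
vₓ = 76.39 cos 73.8° = 21.31 m/s; v_y0 = 76.39 sin 73.8° = 73.36 m/s.
Time of flight on level ground: T = 2 v_y0 / g = 2 × 73.36 / 9.81 = 14.96 s.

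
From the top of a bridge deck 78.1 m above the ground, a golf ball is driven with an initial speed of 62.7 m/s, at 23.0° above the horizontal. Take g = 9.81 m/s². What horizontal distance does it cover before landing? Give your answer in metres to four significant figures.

415.8 m

Resolve: vₓ = 62.70 cos 23.0° = 57.72 m/s and v_y0 = 62.70 sin 23.0° = 24.50 m/s.
The projectile lands when y = 78.1 + (24.50) t − ½·9.81·t² = 0. Positive root: t = (24.50 + √(24.50² + 2·9.81·78.1)) / 9.81 = (24.50 + 46.18) / 9.81 = 7.205 s.
Horizontal distance: R = vₓ t = 57.72 × 7.205 = 415.8 m.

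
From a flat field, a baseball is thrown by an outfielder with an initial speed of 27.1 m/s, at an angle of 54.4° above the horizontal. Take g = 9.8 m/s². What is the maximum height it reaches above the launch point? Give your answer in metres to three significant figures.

24.8 m

Resolve: vₓ = 27.10 cos 54.4° = 15.78 m/s and v_y0 = 27.10 sin 54.4° = 22.04 m/s.
Peak height H = v_y0² / (2g) = 485.54 / 19.60 = 24.77 m.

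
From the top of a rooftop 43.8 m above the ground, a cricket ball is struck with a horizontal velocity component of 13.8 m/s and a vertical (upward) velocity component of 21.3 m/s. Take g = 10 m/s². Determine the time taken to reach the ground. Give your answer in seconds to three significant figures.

Vertical motion (up positive, ground at y = 0): 5.000 t² − (21.30) t − 43.8 = 0, so t = (21.30 + √(21.30² + 2·10.0·43.8)) / 10.0 = (21.30 + 36.46) / 10.0 = 5.776 s.

5.78 s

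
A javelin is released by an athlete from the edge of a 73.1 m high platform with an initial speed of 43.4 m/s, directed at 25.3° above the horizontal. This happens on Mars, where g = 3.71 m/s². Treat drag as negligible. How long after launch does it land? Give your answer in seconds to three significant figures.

Horizontal component vₓ = 43.40 cos 25.3° = 39.24 m/s; vertical v_y0 = 43.40 sin 25.3° = 18.55 m/s.
The projectile lands when y = 73.1 + (18.55) t − ½·3.71·t² = 0. Positive root: t = (18.55 + √(18.55² + 2·3.71·73.1)) / 3.71 = (18.55 + 29.77) / 3.71 = 13.02 s.

13.0 s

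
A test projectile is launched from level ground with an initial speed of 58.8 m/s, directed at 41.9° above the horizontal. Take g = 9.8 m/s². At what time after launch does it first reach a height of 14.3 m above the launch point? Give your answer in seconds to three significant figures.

0.382 s

vₓ = 58.80 cos 41.9° = 43.77 m/s; v_y0 = 58.80 sin 41.9° = 39.27 m/s.
Require v_y0 t − ½ g t² = 14.3, i.e. 4.900 t² − 39.27 t + 14.3 = 0.
Quadratic formula: t = (39.27 ± √1261.7) / 9.80 = (39.27 ± 35.52) / 9.80 → t = 0.3824 s or 7.632 s.
The first (ascending) time is 0.3824 s.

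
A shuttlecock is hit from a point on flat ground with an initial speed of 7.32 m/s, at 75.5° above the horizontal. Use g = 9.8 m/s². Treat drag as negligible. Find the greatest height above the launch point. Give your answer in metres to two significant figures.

2.6 m

Components: vₓ = 7.320 cos 75.5° = 1.833 m/s, v_y0 = 7.320 sin 75.5° = 7.087 m/s.
Maximum height: H = v_y0² / (2g) = 7.087² / (2 × 9.80) = 2.562 m.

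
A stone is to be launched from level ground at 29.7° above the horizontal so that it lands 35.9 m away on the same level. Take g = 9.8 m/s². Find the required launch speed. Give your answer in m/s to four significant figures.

20.22 m/s

From R = (v₀² / g) sin 2θ: v₀ = √(gR / sin 2θ).
v₀ = √(9.80 × 35.9 / sin 59.40°) = √(351.8 / 0.8607) = √408.74 = 20.22 m/s.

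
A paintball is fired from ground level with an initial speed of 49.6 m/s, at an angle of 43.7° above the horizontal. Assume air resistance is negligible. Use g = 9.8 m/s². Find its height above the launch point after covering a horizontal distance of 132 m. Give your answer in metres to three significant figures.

59.7 m

Components: vₓ = 49.60 cos 43.7° = 35.86 m/s, v_y0 = 49.60 sin 43.7° = 34.27 m/s.
At x = 132 m, t = x/vₓ = 132/35.86 = 3.681 s.
Height: y = v_y0 t − ½ g t² = 34.27 × 3.681 − 4.900 × 3.681² = 126.1 − 66.40 = 59.75 m.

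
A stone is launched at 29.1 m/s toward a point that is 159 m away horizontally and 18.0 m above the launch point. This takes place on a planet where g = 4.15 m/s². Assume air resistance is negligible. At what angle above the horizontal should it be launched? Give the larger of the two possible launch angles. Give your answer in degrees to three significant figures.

Trajectory: y = x tanθ − g x² (1 + tan²θ)/(2v₀²). With x = 159, y = 18.0, v₀ = 29.1, g = 4.15:
61.95 tan²θ − 159 tanθ + (79.95) = 0.
tanθ = [159 ± √(159² − 4 × 61.95 × (79.95))] / (2 × 61.95) = (159 ± 73.96) / 123.9, giving tanθ = 0.6864 or 1.880.
θ = 34.46° or 61.99°; the larger is 61.99°.

62.0°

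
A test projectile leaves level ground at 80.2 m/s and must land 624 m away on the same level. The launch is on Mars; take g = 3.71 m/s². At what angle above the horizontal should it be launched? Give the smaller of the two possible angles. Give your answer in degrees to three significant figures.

From R = (v₀²/g) sin 2θ: sin 2θ = 3.71 × 624 / 6432.0 = 0.3599.
2θ = 21.10° or 180° − 21.10° = 158.9°, so θ = 10.55° or 79.45°.
The smaller angle is 10.55°.

10.5°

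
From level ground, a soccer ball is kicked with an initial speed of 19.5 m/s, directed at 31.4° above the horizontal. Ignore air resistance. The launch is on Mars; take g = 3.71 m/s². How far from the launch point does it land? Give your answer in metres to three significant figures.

Resolve: vₓ = 19.50 cos 31.4° = 16.64 m/s and v_y0 = 19.50 sin 31.4° = 10.16 m/s.
Flight time T = 2 v_y0 / g = 5.477 s.
Horizontal distance R = vₓ T = 16.64 × 5.477 = 91.16 m.

91.2 m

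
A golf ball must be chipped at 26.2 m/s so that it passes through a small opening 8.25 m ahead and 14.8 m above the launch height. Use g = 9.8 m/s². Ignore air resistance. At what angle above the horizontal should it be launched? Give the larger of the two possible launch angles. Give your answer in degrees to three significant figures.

86.2°

Trajectory: y = x tanθ − g x² (1 + tan²θ)/(2v₀²). With x = 8.25, y = 14.8, v₀ = 26.2, g = 9.80:
0.4858 tan²θ − 8.25 tanθ + (15.29) = 0.
tanθ = [8.25 ± √(8.25² − 4 × 0.4858 × (15.29))] / (2 × 0.4858) = (8.25 ± 6.193) / 0.9717, giving tanθ = 2.117 or 14.86.
θ = 64.71° or 86.15°; the larger is 86.15°.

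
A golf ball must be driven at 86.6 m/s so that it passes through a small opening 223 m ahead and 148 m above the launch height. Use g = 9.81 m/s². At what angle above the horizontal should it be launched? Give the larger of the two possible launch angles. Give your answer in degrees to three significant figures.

Trajectory: y = x tanθ − g x² (1 + tan²θ)/(2v₀²). With x = 223, y = 148, v₀ = 86.6, g = 9.81:
32.52 tan²θ − 223 tanθ + (180.5) = 0.
tanθ = [223 ± √(223² − 4 × 32.52 × (180.5))] / (2 × 32.52) = (223 ± 162.0) / 65.05, giving tanθ = 0.9378 or 5.919.
θ = 43.16° or 80.41°; the larger is 80.41°.

80.4°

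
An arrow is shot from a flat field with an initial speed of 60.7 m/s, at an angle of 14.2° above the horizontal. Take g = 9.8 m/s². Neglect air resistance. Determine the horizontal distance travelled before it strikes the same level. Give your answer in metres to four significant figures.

178.8 m

vₓ = 60.70 cos 14.2° = 58.85 m/s; v_y0 = 60.70 sin 14.2° = 14.89 m/s.
Flight time T = 2 v_y0 / g = 3.039 s.
Range: R = vₓ T = 58.85 × 3.039 = 178.8 m.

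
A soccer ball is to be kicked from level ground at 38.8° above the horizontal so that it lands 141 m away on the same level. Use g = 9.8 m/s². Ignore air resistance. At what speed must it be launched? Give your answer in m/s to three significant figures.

37.6 m/s

Level-ground range: R = v₀² sin(2θ)/g, so v₀ = √(gR / sin 2θ).
v₀ = √(9.80 × 141 / sin 77.60°) = √(1382 / 0.9767) = √1414.8 = 37.61 m/s.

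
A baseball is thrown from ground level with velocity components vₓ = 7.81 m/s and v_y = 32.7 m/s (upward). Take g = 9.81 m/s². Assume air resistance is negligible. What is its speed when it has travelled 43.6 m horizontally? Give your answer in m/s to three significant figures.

23.4 m/s

At x = 43.6 m, t = x/vₓ = 43.6/7.810 = 5.583 s.
Vertical velocity there: v_y = v_y0 − g t = 32.70 − 9.81 × 5.583 = −22.07 m/s.
Speed: √(vₓ² + v_y²) = √(7.810² + 22.07²) = 23.41 m/s.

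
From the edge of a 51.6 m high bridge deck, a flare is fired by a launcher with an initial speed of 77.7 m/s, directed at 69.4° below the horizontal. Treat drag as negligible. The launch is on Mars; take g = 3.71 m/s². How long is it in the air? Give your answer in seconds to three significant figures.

Resolve: vₓ = 77.70 cos 69.4° = 27.34 m/s and v_y0 = −72.73 m/s (downward).
With up positive and y = 0 at the ground: y(t) = 51.6 + (−72.73) t − 1.855 t². Setting y = 0 and taking the positive root: t = [−72.73 + √(72.73² + 2·3.71·51.6)] / 3.71 = (−72.73 + 75.32) / 3.71 = 0.6971 s.

0.697 s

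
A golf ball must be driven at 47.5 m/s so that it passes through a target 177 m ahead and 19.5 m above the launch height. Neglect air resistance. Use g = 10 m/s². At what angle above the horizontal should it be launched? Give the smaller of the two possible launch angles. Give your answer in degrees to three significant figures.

34.5°

Trajectory: y = x tanθ − g x² (1 + tan²θ)/(2v₀²). With x = 177, y = 19.5, v₀ = 47.5, g = 10.0:
69.43 tan²θ − 177 tanθ + (88.93) = 0.
tanθ = [177 ± √(177² − 4 × 69.43 × (88.93))] / (2 × 69.43) = (177 ± 81.44) / 138.9, giving tanθ = 0.6882 or 1.861.
θ = 34.53° or 61.75°; the smaller is 34.53°.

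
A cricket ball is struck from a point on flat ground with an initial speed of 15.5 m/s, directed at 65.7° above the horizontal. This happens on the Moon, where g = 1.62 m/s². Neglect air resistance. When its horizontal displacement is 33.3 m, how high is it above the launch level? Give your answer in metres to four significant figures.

51.67 m

Components: vₓ = 15.50 cos 65.7° = 6.378 m/s, v_y0 = 15.50 sin 65.7° = 14.13 m/s.
Time to reach x = 33.3 m: t = x/vₓ = 33.3/6.378 = 5.221 s.
Height: y = v_y0 t − ½ g t² = 14.13 × 5.221 − 0.8100 × 5.221² = 73.75 − 22.08 = 51.67 m.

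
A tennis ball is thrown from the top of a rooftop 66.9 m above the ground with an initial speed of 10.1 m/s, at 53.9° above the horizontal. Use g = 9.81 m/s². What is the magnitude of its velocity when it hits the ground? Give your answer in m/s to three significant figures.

37.6 m/s

Resolve: vₓ = 10.10 cos 53.9° = 5.951 m/s and v_y0 = 10.10 sin 53.9° = 8.161 m/s.
Vertical motion (up positive, ground at y = 0): 4.905 t² − (8.161) t − 66.9 = 0, so t = (8.161 + √(8.161² + 2·9.81·66.9)) / 9.81 = (8.161 + 37.14) / 9.81 = 4.618 s.
Vertical velocity at impact: v_y = v_y0 − g t = 8.161 − 9.81 × 4.618 = −37.14 m/s.
Speed: |v| = √(vₓ² + v_y²) = √(5.951² + 37.14²) = 37.61 m/s.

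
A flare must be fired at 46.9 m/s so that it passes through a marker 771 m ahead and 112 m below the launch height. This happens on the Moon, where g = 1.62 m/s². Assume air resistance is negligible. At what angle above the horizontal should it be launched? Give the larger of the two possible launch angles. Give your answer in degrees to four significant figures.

73.51°

Trajectory: y = x tanθ − g x² (1 + tan²θ)/(2v₀²). With x = 771, y = −112, v₀ = 46.9, g = 1.62:
218.9 tan²θ − 771 tanθ + (106.9) = 0.
tanθ = [771 ± √(771² − 4 × 218.9 × (106.9))] / (2 × 218.9) = (771 ± 707.7) / 437.8, giving tanθ = 0.1446 or 3.378.
θ = 8.227° or 73.51°; the larger is 73.51°.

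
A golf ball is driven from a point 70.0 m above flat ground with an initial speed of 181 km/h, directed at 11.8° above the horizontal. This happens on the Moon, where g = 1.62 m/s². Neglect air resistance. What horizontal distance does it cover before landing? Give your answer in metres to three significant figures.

866 m

Convert: 181 km/h = 181/3.6 = 50.28 m/s.
vₓ = 50.28 cos 11.8° = 49.22 m/s; v_y0 = 50.28 sin 11.8° = 10.28 m/s.
The projectile lands when y = 70.0 + (10.28) t − ½·1.62·t² = 0. Positive root: t = (10.28 + √(10.28² + 2·1.62·70.0)) / 1.62 = (10.28 + 18.23) / 1.62 = 17.60 s.
Horizontal distance: R = vₓ t = 49.22 × 17.60 = 866.3 m.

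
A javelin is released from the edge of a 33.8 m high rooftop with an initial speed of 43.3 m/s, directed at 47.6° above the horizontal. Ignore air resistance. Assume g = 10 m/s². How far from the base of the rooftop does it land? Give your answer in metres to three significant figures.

214 m

Horizontal component vₓ = 43.30 cos 47.6° = 29.20 m/s; vertical v_y0 = 43.30 sin 47.6° = 31.98 m/s.
Vertical motion (up positive, ground at y = 0): 5.000 t² − (31.98) t − 33.8 = 0, so t = (31.98 + √(31.98² + 2·10.0·33.8)) / 10.0 = (31.98 + 41.21) / 10.0 = 7.319 s.
Horizontal distance: R = vₓ t = 29.20 × 7.319 = 213.7 m.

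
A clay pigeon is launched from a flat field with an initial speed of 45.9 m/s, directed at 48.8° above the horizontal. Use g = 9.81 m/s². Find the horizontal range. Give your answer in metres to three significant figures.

213 m

vₓ = 45.90 cos 48.8° = 30.23 m/s; v_y0 = 45.90 sin 48.8° = 34.54 m/s.
Time aloft: T = 2 v_y0 / g = 2 × 34.54 / 9.81 = 7.041 s.
Range: R = vₓ T = 30.23 × 7.041 = 212.9 m.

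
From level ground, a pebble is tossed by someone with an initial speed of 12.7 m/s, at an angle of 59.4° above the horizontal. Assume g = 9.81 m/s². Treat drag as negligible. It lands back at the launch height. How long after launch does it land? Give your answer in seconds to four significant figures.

2.229 s

Resolve: vₓ = 12.70 cos 59.4° = 6.465 m/s and v_y0 = 12.70 sin 59.4° = 10.93 m/s.
It returns to y = 0 when t = 2 v_y0 / g = 2(10.93)/9.81 = 2.229 s.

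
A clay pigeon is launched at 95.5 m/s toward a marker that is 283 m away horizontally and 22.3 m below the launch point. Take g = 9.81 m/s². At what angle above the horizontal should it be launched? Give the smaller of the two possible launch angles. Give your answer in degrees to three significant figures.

4.25°

Trajectory: y = x tanθ − g x² (1 + tan²θ)/(2v₀²). With x = 283, y = −22.3, v₀ = 95.5, g = 9.81:
43.07 tan²θ − 283 tanθ + (20.77) = 0.
tanθ = [283 ± √(283² − 4 × 43.07 × (20.77))] / (2 × 43.07) = (283 ± 276.6) / 86.15, giving tanθ = 0.07424 or 6.496.
θ = 4.246° or 81.25°; the smaller is 4.246°.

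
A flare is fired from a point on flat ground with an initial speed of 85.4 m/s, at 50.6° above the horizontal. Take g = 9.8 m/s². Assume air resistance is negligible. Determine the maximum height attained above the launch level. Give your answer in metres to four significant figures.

Horizontal component vₓ = 85.40 cos 50.6° = 54.21 m/s; vertical v_y0 = 85.40 sin 50.6° = 65.99 m/s.
Maximum height: H = v_y0² / (2g) = 65.99² / (2 × 9.80) = 222.2 m.

222.2 m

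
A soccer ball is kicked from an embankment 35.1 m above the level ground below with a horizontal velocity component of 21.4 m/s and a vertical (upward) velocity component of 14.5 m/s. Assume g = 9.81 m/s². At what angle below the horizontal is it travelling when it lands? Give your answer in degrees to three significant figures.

Vertical motion (up positive, ground at y = 0): 4.905 t² − (14.50) t − 35.1 = 0, so t = (14.50 + √(14.50² + 2·9.81·35.1)) / 9.81 = (14.50 + 29.98) / 9.81 = 4.534 s.
At impact: v_y = v_y0 − g t = −29.98 m/s; vₓ = 21.40 m/s.
Angle below horizontal: arctan(|v_y|/vₓ) = arctan(29.98/21.40) = 54.48°.

54.5°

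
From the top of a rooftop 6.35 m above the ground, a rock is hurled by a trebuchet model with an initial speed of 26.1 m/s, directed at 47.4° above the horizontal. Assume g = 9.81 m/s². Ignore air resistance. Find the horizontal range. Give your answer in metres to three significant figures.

Components: vₓ = 26.10 cos 47.4° = 17.67 m/s, v_y0 = 26.10 sin 47.4° = 19.21 m/s.
Vertical motion (up positive, ground at y = 0): 4.905 t² − (19.21) t − 6.35 = 0, so t = (19.21 + √(19.21² + 2·9.81·6.35)) / 9.81 = (19.21 + 22.22) / 9.81 = 4.223 s.
Horizontal distance: R = vₓ t = 17.67 × 4.223 = 74.61 m.

74.6 m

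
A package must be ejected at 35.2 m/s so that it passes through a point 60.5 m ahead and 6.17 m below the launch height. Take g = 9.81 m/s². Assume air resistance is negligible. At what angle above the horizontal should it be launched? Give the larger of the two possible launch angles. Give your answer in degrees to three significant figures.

Trajectory: y = x tanθ − g x² (1 + tan²θ)/(2v₀²). With x = 60.5, y = −6.17, v₀ = 35.2, g = 9.81:
14.49 tan²θ − 60.5 tanθ + (8.320) = 0.
tanθ = [60.5 ± √(60.5² − 4 × 14.49 × (8.320))] / (2 × 14.49) = (60.5 ± 56.37) / 28.98, giving tanθ = 0.1424 or 4.033.
θ = 8.103° or 76.07°; the larger is 76.07°.

76.1°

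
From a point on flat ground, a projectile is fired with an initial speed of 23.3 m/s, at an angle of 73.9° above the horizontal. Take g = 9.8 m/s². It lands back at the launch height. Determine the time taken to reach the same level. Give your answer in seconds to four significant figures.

4.569 s

Resolve: vₓ = 23.30 cos 73.9° = 6.461 m/s and v_y0 = 23.30 sin 73.9° = 22.39 m/s.
It returns to y = 0 when t = 2 v_y0 / g = 2(22.39)/9.80 = 4.569 s.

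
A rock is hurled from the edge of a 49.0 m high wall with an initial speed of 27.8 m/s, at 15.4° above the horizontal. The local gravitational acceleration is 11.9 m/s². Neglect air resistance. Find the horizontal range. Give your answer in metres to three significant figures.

95.3 m

Components: vₓ = 27.80 cos 15.4° = 26.80 m/s, v_y0 = 27.80 sin 15.4° = 7.382 m/s.
With up positive and y = 0 at the ground: y(t) = 49.0 + (7.382) t − 5.950 t². Setting y = 0 and taking the positive root: t = [7.382 + √(7.382² + 2·11.9·49.0)] / 11.9 = (7.382 + 34.94) / 11.9 = 3.556 s.
Horizontal distance: R = vₓ t = 26.80 × 3.556 = 95.32 m.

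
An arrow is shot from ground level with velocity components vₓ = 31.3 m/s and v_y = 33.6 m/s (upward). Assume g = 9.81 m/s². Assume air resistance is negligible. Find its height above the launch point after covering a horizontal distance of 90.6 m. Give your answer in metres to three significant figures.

At x = 90.6 m, t = x/vₓ = 90.6/31.30 = 2.895 s.
Height: y = v_y0 t − ½ g t² = 33.60 × 2.895 − 4.905 × 2.895² = 97.26 − 41.10 = 56.16 m.

56.2 m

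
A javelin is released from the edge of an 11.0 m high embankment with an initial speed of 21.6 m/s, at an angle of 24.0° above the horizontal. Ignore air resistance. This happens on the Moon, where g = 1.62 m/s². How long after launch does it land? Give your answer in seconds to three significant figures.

Resolve: vₓ = 21.60 cos 24.0° = 19.73 m/s and v_y0 = 21.60 sin 24.0° = 8.786 m/s.
With up positive and y = 0 at the ground: y(t) = 11.0 + (8.786) t − 0.8100 t². Setting y = 0 and taking the positive root: t = [8.786 + √(8.786² + 2·1.62·11.0)] / 1.62 = (8.786 + 10.62) / 1.62 = 11.98 s.

12.0 s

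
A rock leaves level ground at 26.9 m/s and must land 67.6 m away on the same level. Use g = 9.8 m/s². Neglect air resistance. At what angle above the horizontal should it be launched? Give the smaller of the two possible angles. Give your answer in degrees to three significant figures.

33.1°

From R = (v₀²/g) sin 2θ: sin 2θ = 9.80 × 67.6 / 723.61 = 0.9155.
2θ = 66.28° or 180° − 66.28° = 113.7°, so θ = 33.14° or 56.86°.
The smaller angle is 33.14°.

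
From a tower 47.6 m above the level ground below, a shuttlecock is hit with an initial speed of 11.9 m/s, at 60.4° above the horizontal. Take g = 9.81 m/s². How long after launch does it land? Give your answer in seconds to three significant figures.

vₓ = 11.90 cos 60.4° = 5.878 m/s; v_y0 = 11.90 sin 60.4° = 10.35 m/s.
The projectile lands when y = 47.6 + (10.35) t − ½·9.81·t² = 0. Positive root: t = (10.35 + √(10.35² + 2·9.81·47.6)) / 9.81 = (10.35 + 32.26) / 9.81 = 4.344 s.

4.34 s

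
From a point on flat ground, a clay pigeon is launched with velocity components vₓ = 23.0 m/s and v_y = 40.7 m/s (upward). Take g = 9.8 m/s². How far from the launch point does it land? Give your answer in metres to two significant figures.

Flight time T = 2 v_y0 / g = 8.306 s.
Horizontal distance R = vₓ T = 23.00 × 8.306 = 191.0 m.

190 m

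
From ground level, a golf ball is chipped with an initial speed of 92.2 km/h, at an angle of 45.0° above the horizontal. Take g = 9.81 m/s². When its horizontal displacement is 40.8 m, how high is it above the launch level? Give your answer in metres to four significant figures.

15.90 m

Convert: 92.2 km/h = 92.2/3.6 = 25.61 m/s.
Components: vₓ = 25.61 cos 45.0° = 18.11 m/s, v_y0 = 25.61 sin 45.0° = 18.11 m/s.
x = vₓ t ⇒ t = 40.8/18.11 = 2.253 s.
Height: y = v_y0 t − ½ g t² = 18.11 × 2.253 − 4.905 × 2.253² = 40.80 − 24.90 = 15.90 m.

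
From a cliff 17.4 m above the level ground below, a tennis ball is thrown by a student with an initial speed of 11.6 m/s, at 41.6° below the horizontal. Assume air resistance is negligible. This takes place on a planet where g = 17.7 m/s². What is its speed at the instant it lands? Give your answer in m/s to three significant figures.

Resolve: vₓ = 11.60 cos 41.6° = 8.674 m/s and v_y0 = −7.702 m/s (downward).
Vertical motion (up positive, ground at y = 0): 8.850 t² − (−7.702) t − 17.4 = 0, so t = (−7.702 + √(7.702² + 2·17.7·17.4)) / 17.7 = (−7.702 + 25.99) / 17.7 = 1.033 s.
Vertical velocity at impact: v_y = v_y0 − g t = −7.702 − 17.7 × 1.033 = −25.99 m/s.
Speed: |v| = √(vₓ² + v_y²) = √(8.674² + 25.99²) = 27.40 m/s.

27.4 m/s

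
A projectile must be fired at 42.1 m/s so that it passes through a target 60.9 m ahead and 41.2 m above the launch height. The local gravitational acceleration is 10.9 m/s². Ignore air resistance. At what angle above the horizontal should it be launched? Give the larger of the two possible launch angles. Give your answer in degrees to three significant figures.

Trajectory: y = x tanθ − g x² (1 + tan²θ)/(2v₀²). With x = 60.9, y = 41.2, v₀ = 42.1, g = 10.9:
11.40 tan²θ − 60.9 tanθ + (52.60) = 0.
tanθ = [60.9 ± √(60.9² − 4 × 11.40 × (52.60))] / (2 × 11.40) = (60.9 ± 36.18) / 22.81, giving tanθ = 1.084 or 4.256.
θ = 47.30° or 76.78°; the larger is 76.78°.

76.8°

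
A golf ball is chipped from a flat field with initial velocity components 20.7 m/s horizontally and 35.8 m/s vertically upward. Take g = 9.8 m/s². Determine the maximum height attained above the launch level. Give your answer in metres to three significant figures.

65.4 m

Maximum height: H = v_y0² / (2g) = 35.80² / (2 × 9.80) = 65.39 m.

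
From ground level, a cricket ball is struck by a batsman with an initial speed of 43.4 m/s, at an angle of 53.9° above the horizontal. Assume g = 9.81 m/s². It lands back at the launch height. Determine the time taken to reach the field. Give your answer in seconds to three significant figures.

7.15 s

Components: vₓ = 43.40 cos 53.9° = 25.57 m/s, v_y0 = 43.40 sin 53.9° = 35.07 m/s.
It returns to y = 0 when t = 2 v_y0 / g = 2(35.07)/9.81 = 7.149 s.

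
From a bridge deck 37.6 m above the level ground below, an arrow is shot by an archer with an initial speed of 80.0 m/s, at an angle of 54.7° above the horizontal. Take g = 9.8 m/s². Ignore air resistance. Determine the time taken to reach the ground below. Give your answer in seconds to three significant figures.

Components: vₓ = 80.00 cos 54.7° = 46.23 m/s, v_y0 = 80.00 sin 54.7° = 65.29 m/s.
The projectile lands when y = 37.6 + (65.29) t − ½·9.80·t² = 0. Positive root: t = (65.29 + √(65.29² + 2·9.80·37.6)) / 9.80 = (65.29 + 70.71) / 9.80 = 13.88 s.

13.9 s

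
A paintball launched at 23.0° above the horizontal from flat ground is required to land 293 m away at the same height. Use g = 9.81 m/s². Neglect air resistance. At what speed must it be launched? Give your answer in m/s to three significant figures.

63.2 m/s

From R = (v₀² / g) sin 2θ: v₀ = √(gR / sin 2θ).
v₀ = √(9.81 × 293 / sin 46.00°) = √(2874 / 0.7193) = √3995.8 = 63.21 m/s.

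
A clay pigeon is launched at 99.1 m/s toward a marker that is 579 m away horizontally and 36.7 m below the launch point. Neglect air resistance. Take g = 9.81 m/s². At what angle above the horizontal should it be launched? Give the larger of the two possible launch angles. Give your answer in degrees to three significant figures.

72.7°

Trajectory: y = x tanθ − g x² (1 + tan²θ)/(2v₀²). With x = 579, y = −36.7, v₀ = 99.1, g = 9.81:
167.4 tan²θ − 579 tanθ + (130.7) = 0.
tanθ = [579 ± √(579² − 4 × 167.4 × (130.7))] / (2 × 167.4) = (579 ± 497.7) / 334.9, giving tanθ = 0.2429 or 3.215.
θ = 13.65° or 72.72°; the larger is 72.72°.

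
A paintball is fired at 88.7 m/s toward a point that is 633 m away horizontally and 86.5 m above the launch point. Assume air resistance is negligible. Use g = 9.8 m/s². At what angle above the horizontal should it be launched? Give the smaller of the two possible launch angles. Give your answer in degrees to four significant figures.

Trajectory: y = x tanθ − g x² (1 + tan²θ)/(2v₀²). With x = 633, y = 86.5, v₀ = 88.7, g = 9.80:
249.5 tan²θ − 633 tanθ + (336.0) = 0.
tanθ = [633 ± √(633² − 4 × 249.5 × (336.0))] / (2 × 249.5) = (633 ± 255.4) / 499.1, giving tanθ = 0.7565 or 1.780.
θ = 37.11° or 60.67°; the smaller is 37.11°.

37.11°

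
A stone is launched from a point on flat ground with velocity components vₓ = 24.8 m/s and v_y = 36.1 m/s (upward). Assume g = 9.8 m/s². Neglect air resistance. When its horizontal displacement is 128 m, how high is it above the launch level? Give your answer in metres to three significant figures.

55.8 m

x = vₓ t ⇒ t = 128/24.80 = 5.161 s.
Height: y = v_y0 t − ½ g t² = 36.10 × 5.161 − 4.900 × 5.161² = 186.3 − 130.5 = 55.79 m.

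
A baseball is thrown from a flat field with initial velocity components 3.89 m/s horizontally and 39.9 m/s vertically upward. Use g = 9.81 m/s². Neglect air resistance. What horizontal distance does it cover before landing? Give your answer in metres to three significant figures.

Time aloft: T = 2 v_y0 / g = 2 × 39.90 / 9.81 = 8.135 s.
Horizontal distance R = vₓ T = 3.890 × 8.135 = 31.64 m.

31.6 m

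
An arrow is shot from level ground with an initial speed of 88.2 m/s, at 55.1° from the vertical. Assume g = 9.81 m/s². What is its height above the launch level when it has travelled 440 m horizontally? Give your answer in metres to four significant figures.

125.5 m

Horizontal component vₓ = 88.20 sin 55.1° = 72.34 m/s; vertical v_y0 = 88.20 cos 55.1° = 50.46 m/s.
x = vₓ t ⇒ t = 440/72.34 = 6.083 s.
Height: y = v_y0 t − ½ g t² = 50.46 × 6.083 − 4.905 × 6.083² = 306.9 − 181.5 = 125.5 m.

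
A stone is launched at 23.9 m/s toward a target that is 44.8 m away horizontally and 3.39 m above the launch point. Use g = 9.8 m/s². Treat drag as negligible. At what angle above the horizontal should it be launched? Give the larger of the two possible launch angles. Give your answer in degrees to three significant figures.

63.5°

Trajectory: y = x tanθ − g x² (1 + tan²θ)/(2v₀²). With x = 44.8, y = 3.39, v₀ = 23.9, g = 9.80:
17.22 tan²θ − 44.8 tanθ + (20.61) = 0.
tanθ = [44.8 ± √(44.8² − 4 × 17.22 × (20.61))] / (2 × 17.22) = (44.8 ± 24.25) / 34.43, giving tanθ = 0.5969 or 2.005.
θ = 30.83° or 63.49°; the larger is 63.49°.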